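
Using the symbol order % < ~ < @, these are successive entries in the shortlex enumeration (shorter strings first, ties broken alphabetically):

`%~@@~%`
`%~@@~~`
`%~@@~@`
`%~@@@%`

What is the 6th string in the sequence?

Advancing 2 positions from %~@@@% through %~@@@% → %~@@@~ reaches term 6.

%~@@@@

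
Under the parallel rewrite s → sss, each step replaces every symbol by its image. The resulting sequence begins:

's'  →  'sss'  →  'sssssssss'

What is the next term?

Apply φ to sssssssss symbol by symbol: s→sss, s→sss, s→sss, s→sss, s→sss, s→sss, s→sss, s→sss, s→sss; joined: sss sss sss sss sss sss sss sss sss.

sssssssssssssssssssssssssss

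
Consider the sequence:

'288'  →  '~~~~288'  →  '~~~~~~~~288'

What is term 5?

Every step adds ~~~~ at the front: s(k+1) = ~~~~·s(k).
From ~~~~~~~~288, 2 further steps: ~~~~~~~~288 → ~~~~~~~~~~~~288 → (answer).

~~~~~~~~~~~~~~~~288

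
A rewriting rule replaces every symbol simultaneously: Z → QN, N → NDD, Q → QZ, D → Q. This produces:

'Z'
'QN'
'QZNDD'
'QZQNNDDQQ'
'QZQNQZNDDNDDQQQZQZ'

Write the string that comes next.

QZQNQZNDDQZQNNDDQQNDDQQQZQZQZQNQZQN

Applying the rule to each of the 18 symbols of QZQNQZNDDNDDQQQZQZ gives the pieces QZ QN QZ NDD QZ QN NDD Q Q NDD Q Q QZ QZ QZ QN QZ QN, which concatenate to the answer.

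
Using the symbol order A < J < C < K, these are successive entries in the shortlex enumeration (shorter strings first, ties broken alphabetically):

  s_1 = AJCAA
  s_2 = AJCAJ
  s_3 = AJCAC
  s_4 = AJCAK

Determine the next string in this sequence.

Find the rightmost character of AJCAK below K, bump it to the next letter, and reset everything to its right to A.

AJCJA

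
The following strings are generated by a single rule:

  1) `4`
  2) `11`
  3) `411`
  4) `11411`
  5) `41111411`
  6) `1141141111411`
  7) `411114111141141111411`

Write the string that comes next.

Each term (from the third on) is the two preceding terms concatenated in order: term 3 = 4·11 = 411.
Continuing: 1141141111411 · 411114111141141111411 gives term 8.

1141141111411411114111141141111411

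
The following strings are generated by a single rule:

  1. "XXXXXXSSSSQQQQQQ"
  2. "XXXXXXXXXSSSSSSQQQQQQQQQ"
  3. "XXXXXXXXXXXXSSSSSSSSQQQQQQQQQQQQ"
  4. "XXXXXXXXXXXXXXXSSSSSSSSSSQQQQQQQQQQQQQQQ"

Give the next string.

Term n consists of 3n X's, followed by 2n S's, followed by 3n Q's, where the shown terms are n = 2, 3, 4, 5.
At n = 6 the blocks have lengths 18, 12, 18.

XXXXXXXXXXXXXXXXXXSSSSSSSSSSSSQQQQQQQQQQQQQQQQQQ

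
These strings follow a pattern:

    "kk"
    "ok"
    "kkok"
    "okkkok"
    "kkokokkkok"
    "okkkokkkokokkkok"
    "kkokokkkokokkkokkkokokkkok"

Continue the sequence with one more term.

Each term (from the third on) is the two preceding terms concatenated in order: term 3 = kk·ok = kkok.
So term 8 is okkkokkkokokkkok·kkokokkkokokkkokkkokokkkok.

okkkokkkokokkkokkkokokkkokokkkokkkokokkkok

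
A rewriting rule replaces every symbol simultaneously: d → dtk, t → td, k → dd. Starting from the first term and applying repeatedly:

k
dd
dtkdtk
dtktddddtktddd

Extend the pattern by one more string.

φ(dtktddddtktddd) expands symbol-by-symbol to dtk td dd td dtk dtk dtk dtk td dd td dtk dtk dtk; joining the 14 pieces gives the next term.

dtktdddtddtkdtkdtkdtktdddtddtkdtkdtk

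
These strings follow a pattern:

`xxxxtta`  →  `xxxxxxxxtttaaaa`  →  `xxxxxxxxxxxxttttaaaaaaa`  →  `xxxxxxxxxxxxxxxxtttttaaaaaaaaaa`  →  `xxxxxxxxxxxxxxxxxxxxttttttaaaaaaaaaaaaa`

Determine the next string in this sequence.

xxxxxxxxxxxxxxxxxxxxxxxxtttttttaaaaaaaaaaaaaaaa

The n-th term is 4n x's then n+1 t's then 3n-2 a's (n = 1, 2, …).
At n = 6 the blocks have lengths 24, 7, 16.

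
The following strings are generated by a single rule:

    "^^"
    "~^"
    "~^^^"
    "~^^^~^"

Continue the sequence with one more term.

~^^^~^~^^^

From term 3 onward, concatenate the last term with the second-to-last: ~^·^^ = ~^^^, ~^^^·~^ = ~^^^~^, …
The next term joins ~^^^~^ and ~^^^.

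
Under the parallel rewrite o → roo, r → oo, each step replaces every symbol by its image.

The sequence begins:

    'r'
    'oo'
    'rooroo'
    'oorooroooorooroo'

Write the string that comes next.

rooroooorooroooorooroorooroooorooroooorooroo

Replace each of the 16 characters of oorooroooorooroo in place — roo roo oo roo roo oo roo roo roo roo oo roo roo oo roo roo — and concatenate.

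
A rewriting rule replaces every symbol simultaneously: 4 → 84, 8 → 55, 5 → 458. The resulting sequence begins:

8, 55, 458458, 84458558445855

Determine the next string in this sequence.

Applying the rule to each of the 14 symbols of 84458558445855 gives the pieces 55 84 84 458 55 458 458 55 84 84 458 55 458 458, which concatenate to the answer.

5584844585545845855848445855458458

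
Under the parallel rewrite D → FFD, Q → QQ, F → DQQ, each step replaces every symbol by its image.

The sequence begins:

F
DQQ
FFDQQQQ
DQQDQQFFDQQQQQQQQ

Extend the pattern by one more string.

FFDQQQQFFDQQQQDQQDQQFFDQQQQQQQQQQQQQQQQ

φ(DQQDQQFFDQQQQQQQQ) expands symbol-by-symbol to FFD QQ QQ FFD QQ QQ DQQ DQQ FFD QQ QQ QQ QQ QQ QQ QQ QQ; joining the 17 pieces gives the next term.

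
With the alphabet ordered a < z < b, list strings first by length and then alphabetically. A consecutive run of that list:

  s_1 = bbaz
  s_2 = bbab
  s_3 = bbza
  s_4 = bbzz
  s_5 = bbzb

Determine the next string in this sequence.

Treat bbzb as a base-3 numeral over the given alphabet and add one, carrying through any trailing b's.

bbba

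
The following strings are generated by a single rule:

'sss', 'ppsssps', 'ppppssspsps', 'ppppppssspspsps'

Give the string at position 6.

ppppppppppssspspspspsps

Each term wraps the previous one in pp on the left and ps on the right.
From ppppppssspspsps, 2 further steps: ppppppssspspsps → ppppppppssspspspsps → (answer).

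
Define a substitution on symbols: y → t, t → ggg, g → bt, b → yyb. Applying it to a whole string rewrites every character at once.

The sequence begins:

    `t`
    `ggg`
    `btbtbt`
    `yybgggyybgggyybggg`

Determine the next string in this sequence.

Rewriting the 18 symbols of yybgggyybgggyybggg one by one yields t t yyb bt bt bt t t yyb bt bt bt t t yyb bt bt bt; concatenated:

ttyybbtbtbtttyybbtbtbtttyybbtbtbt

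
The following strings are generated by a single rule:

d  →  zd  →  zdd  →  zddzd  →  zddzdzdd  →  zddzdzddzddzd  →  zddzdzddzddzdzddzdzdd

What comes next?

This is a Fibonacci-style word recurrence s(k) = s(k−1)·s(k−2): e.g. zd·d = zdd.
The next term joins zddzdzddzddzdzddzdzdd and zddzdzddzddzd.

zddzdzddzddzdzddzdzddzddzdzddzddzd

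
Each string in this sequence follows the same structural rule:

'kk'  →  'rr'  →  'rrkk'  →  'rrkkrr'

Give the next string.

Each term (from the third on) is the previous term followed by the one before it: term 3 = rr·kk = rrkk.
The next term joins rrkkrr and rrkk.

rrkkrrrrkk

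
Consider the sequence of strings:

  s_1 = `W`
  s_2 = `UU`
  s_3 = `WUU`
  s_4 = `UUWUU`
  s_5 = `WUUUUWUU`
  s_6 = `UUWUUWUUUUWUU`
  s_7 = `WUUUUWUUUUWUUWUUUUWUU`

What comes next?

Each term (from the third on) is the two preceding terms concatenated in order: term 3 = W·UU = WUU.
The next term joins UUWUUWUUUUWUU and WUUUUWUUUUWUUWUUUUWUU.

UUWUUWUUUUWUUWUUUUWUUUUWUUWUUUUWUU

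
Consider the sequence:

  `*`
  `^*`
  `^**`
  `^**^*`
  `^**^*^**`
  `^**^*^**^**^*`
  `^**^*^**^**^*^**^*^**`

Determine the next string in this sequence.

^**^*^**^**^*^**^*^**^**^*^**^**^*

Each term (from the third on) is the previous term followed by the one before it: term 3 = ^*·* = ^**.
So term 8 is ^**^*^**^**^*^**^*^**·^**^*^**^**^*.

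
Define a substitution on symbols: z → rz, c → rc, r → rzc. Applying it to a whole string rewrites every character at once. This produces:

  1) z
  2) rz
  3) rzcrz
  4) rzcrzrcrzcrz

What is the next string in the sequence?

Rewriting each symbol of rzcrzrcrzcrz: r→rzc, z→rz, c→rc, r→rzc, z→rz, r→rzc, c→rc, r→rzc, z→rz, c→rc, r→rzc, z→rz, which concatenates to rzc rz rc rzc rz rzc rc rzc rz rc rzc rz.

rzcrzrcrzcrzrzcrcrzcrzrcrzcrz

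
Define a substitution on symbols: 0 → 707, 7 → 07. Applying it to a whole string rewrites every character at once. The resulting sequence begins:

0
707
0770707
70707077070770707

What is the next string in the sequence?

Rewriting the 17 symbols of 70707077070770707 one by one yields 07 707 07 707 07 707 07 07 707 07 707 07 07 707 07 707 07; concatenated:

07707077070770707077070770707077070770707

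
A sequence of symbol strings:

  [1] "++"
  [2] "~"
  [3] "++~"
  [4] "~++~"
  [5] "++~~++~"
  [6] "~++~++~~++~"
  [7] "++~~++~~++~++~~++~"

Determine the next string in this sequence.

~++~++~~++~++~~++~~++~++~~++~

From term 3 onward, concatenate the second-to-last term with the last: ++·~ = ++~, ~·++~ = ~++~, …
The next term joins ~++~++~~++~ and ++~~++~~++~++~~++~.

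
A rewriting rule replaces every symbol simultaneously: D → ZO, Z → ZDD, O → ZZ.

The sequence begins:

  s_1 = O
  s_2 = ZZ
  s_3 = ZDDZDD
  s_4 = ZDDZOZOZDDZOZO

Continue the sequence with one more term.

Replace each of the 14 characters of ZDDZOZOZDDZOZO in place — ZDD ZO ZO ZDD ZZ ZDD ZZ ZDD ZO ZO ZDD ZZ ZDD ZZ — and concatenate.

ZDDZOZOZDDZZZDDZZZDDZOZOZDDZZZDDZZ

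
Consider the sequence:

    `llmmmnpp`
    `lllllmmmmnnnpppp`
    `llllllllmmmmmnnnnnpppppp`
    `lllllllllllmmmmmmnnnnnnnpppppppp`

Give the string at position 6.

Reading off run lengths: l runs 2, 5, 8, 11; m runs 3, 4, 5, 6; n runs 1, 3, 5, 7; p runs 2, 4, 6, 8 — each is linear in n (n = 1, 2, …).
At n = 6 the blocks have lengths 17, 8, 11, 12.

lllllllllllllllllmmmmmmmmnnnnnnnnnnnpppppppppppp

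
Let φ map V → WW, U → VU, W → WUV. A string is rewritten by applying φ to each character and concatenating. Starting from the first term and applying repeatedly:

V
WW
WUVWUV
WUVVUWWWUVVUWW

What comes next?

Rewriting the 14 symbols of WUVVUWWWUVVUWW one by one yields WUV VU WW WW VU WUV WUV WUV VU WW WW VU WUV WUV; concatenated:

WUVVUWWWWVUWUVWUVWUVVUWWWWVUWUVWUV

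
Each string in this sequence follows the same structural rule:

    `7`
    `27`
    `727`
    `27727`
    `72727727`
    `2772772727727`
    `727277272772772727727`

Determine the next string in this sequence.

From term 3 onward, concatenate the second-to-last term with the last: 7·27 = 727, 27·727 = 27727, …
Continuing: 2772772727727 · 727277272772772727727 gives term 8.

2772772727727727277272772772727727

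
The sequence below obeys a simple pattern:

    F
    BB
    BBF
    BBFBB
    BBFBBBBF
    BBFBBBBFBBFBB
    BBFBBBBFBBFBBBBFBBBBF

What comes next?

From term 3 onward, concatenate the last term with the second-to-last: BB·F = BBF, BBF·BB = BBFBB, …
Continuing: BBFBBBBFBBFBBBBFBBBBF · BBFBBBBFBBFBB gives term 8.

BBFBBBBFBBFBBBBFBBBBFBBFBBBBFBBFBB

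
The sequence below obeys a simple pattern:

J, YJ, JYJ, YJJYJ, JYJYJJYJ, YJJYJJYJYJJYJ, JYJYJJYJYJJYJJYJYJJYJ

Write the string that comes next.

Each term (from the third on) is the two preceding terms concatenated in order: term 3 = J·YJ = JYJ.
The next term joins YJJYJJYJYJJYJ and JYJYJJYJYJJYJJYJYJJYJ.

YJJYJJYJYJJYJJYJYJJYJYJJYJJYJYJJYJ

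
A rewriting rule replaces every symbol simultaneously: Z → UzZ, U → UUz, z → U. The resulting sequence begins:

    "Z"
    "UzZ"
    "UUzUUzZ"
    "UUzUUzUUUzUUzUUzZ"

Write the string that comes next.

UUzUUzUUUzUUzUUUzUUzUUzUUUzUUzUUUzUUzUUzZ

Replace each of the 17 characters of UUzUUzUUUzUUzUUzZ in place — UUz UUz U UUz UUz U UUz UUz UUz U UUz UUz U UUz UUz U UzZ — and concatenate.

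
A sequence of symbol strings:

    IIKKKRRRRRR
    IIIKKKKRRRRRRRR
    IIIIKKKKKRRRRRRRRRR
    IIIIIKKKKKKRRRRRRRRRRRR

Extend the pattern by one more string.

IIIIIIKKKKKKKRRRRRRRRRRRRRR

Reading off run lengths: I runs 2, 3, 4, 5; K runs 3, 4, 5, 6; R runs 6, 8, 10, 12 — each is linear in n, where the shown terms are n = 3, 4, 5, 6.
For the next term, n = 7, so the run lengths are 6, 7, 14.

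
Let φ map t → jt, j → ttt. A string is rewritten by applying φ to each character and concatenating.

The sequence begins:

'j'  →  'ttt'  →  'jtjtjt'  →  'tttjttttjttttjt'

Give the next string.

jtjtjttttjtjtjtjttttjtjtjtjttttjt

Applying the rule to each of the 15 symbols of tttjttttjttttjt gives the pieces jt jt jt ttt jt jt jt jt ttt jt jt jt jt ttt jt, which concatenate to the answer.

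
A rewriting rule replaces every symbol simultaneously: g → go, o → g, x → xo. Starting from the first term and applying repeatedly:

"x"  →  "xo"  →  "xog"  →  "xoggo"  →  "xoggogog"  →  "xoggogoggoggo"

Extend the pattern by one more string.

Rewriting the 13 symbols of xoggogoggoggo one by one yields xo g go go g go g go go g go go g; concatenated:

xoggogoggoggogoggogog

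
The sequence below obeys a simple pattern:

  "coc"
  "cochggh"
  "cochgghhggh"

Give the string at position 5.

cochgghhgghhgghhggh

Each term is the previous one with hggh appended.
From cochgghhggh, 2 further steps: cochgghhggh → cochgghhgghhggh → (answer).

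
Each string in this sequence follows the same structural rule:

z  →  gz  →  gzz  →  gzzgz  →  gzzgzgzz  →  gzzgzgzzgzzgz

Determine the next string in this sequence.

This is a Fibonacci-style word recurrence s(k) = s(k−1)·s(k−2): e.g. gz·z = gzz.
Continuing: gzzgzgzzgzzgz · gzzgzgzz gives term 7.

gzzgzgzzgzzgzgzzgzgzz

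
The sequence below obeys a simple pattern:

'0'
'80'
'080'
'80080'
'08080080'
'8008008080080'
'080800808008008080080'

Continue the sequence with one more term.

8008008080080080800808008008080080

From term 3 onward, concatenate the second-to-last term with the last: 0·80 = 080, 80·080 = 80080, …
The next term joins 8008008080080 and 080800808008008080080.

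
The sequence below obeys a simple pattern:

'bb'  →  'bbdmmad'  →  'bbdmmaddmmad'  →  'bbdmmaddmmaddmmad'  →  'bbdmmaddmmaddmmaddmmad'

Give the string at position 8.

The strings grow by a fixed suffix dmmad each time.
From bbdmmaddmmaddmmaddmmad, 3 further steps: bbdmmaddmmaddmmaddmmad → bbdmmaddmmaddmmaddmmaddmmad → bbdmmaddmmaddmmaddmmaddmmaddmmad → (answer).

bbdmmaddmmaddmmaddmmaddmmaddmmaddmmad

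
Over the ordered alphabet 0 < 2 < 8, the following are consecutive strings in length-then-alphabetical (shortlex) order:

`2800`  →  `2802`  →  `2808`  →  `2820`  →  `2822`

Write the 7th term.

Advancing 2 positions from 2822 through 2822 → 2828 reaches term 7.

2880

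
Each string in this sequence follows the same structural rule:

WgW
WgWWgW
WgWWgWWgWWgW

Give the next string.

Each string is two copies of the previous one concatenated.
Doubling WgWWgWWgWWgW:

WgWWgWWgWWgWWgWWgWWgWWgW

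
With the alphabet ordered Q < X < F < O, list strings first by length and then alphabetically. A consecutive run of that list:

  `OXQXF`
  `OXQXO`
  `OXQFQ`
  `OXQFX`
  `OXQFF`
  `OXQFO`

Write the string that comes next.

OXQOQ

The successor of OXQFO increments the rightmost position that isn't already O and resets every position after it to Q.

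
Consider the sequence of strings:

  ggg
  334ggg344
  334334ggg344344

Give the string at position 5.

334334334334ggg344344344344

s(k+1) = 334·s(k)·344, so each term gains 334 as a prefix and 344 as a suffix.
From 334334ggg344344, 2 further steps: 334334ggg344344 → 334334334ggg344344344 → (answer).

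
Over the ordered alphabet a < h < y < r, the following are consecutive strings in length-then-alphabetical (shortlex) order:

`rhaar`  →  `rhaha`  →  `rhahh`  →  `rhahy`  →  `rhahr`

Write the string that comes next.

Find the rightmost character of rhahr below r, bump it to the next letter, and reset everything to its right to a.

rhaya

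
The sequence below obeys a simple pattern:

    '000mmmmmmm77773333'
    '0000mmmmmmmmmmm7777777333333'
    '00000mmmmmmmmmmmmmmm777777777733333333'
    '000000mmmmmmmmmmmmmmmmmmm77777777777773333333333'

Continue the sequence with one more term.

0000000mmmmmmmmmmmmmmmmmmmmmmm7777777777777777333333333333

Each string has the form 0^{n+1} m^{4n-1} 7^{3n-2} 3^{2n}, where the shown terms are n = 2, 3, 4, 5.
For the next term, n = 6, so the run lengths are 7, 23, 16, 12.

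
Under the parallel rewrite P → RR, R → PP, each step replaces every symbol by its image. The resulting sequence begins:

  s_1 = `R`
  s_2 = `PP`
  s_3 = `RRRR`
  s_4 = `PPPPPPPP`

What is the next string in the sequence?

RRRRRRRRRRRRRRRR

Expanding PPPPPPPP: P→RR, P→RR, P→RR, P→RR, P→RR, P→RR, P→RR, P→RR. Concatenated: RR RR RR RR RR RR RR RR.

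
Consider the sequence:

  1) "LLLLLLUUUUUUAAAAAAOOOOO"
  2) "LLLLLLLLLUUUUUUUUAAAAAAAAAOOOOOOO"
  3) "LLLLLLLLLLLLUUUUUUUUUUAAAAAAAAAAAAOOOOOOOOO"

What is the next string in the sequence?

LLLLLLLLLLLLLLLUUUUUUUUUUUUAAAAAAAAAAAAAAAOOOOOOOOOOO

The n-th term is 3n L's then 2n+2 U's then 3n A's then 2n+1 O's, where the shown terms are n = 2, 3, 4.
Setting n = 5 gives 15, 12, 15, 11 characters in each block.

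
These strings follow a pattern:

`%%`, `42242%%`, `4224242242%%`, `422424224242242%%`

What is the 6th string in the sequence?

The strings grow by a fixed prefix 42242 each time.
From 422424224242242%%, 2 further steps: 422424224242242%% → 42242422424224242242%% → (answer).

4224242242422424224242242%%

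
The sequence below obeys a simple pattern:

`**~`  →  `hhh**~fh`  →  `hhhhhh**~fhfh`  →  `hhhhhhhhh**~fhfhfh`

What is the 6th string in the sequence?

hhhhhhhhhhhhhhh**~fhfhfhfhfh

s(k+1) = hhh·s(k)·fh, so each term gains hhh as a prefix and fh as a suffix.
From hhhhhhhhh**~fhfhfh, 2 further steps: hhhhhhhhh**~fhfhfh → hhhhhhhhhhhh**~fhfhfhfh → (answer).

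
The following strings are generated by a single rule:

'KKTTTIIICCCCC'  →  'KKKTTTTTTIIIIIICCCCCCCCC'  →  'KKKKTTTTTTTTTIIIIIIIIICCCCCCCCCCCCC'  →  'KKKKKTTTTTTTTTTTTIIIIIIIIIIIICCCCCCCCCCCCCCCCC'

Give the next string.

Term n consists of n+1 K's, followed by 3n T's, followed by 3n I's, followed by 4n+1 C's (n = 1, 2, …).
Setting n = 5 gives 6, 15, 15, 21 characters in each block.

KKKKKKTTTTTTTTTTTTTTTIIIIIIIIIIIIIIICCCCCCCCCCCCCCCCCCCCC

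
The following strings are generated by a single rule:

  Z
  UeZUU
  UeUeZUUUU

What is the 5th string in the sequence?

Each term wraps the previous one in Ue on the left and UU on the right.
From UeUeZUUUU, 2 further steps: UeUeZUUUU → UeUeUeZUUUUUU → (answer).

UeUeUeUeZUUUUUUUU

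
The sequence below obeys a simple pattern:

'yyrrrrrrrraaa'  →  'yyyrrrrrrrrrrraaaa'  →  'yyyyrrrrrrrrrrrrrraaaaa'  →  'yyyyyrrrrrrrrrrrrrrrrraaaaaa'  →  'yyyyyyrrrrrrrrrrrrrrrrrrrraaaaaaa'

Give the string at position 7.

yyyyyyyyrrrrrrrrrrrrrrrrrrrrrrrrrraaaaaaaaa

Each string has the form y^{n} r^{3n+2} a^{n+1}, where the shown terms are n = 2, 3, 4, 5, 6.
At n = 8 the blocks have lengths 8, 26, 9.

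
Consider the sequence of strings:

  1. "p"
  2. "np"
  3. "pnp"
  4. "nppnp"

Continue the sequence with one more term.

pnpnppnp

Each term (from the third on) is the two preceding terms concatenated in order: term 3 = p·np = pnp.
So term 5 is pnp·nppnp.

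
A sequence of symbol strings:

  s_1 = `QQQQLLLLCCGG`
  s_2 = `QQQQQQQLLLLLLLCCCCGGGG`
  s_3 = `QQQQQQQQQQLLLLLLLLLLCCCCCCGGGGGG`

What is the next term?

QQQQQQQQQQQQQLLLLLLLLLLLLLCCCCCCCCGGGGGGGG

Reading off run lengths: Q runs 4, 7, 10; L runs 4, 7, 10; C runs 2, 4, 6; G runs 2, 4, 6 — each is linear in n (n = 1, 2, …).
For the next term, n = 4, so the run lengths are 13, 13, 8, 8.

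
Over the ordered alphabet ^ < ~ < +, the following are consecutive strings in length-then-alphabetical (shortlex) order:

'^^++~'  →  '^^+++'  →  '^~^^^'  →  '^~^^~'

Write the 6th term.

^~^~^

Continuing the enumeration 2 steps past ^~^^~: ^~^^~ → ^~^^+ → (answer).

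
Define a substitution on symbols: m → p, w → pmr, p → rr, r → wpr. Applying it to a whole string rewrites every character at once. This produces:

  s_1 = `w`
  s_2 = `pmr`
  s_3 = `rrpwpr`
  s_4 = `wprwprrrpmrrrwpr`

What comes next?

pmrrrwprpmrrrwprwprwprrrpwprwprwprpmrrrwpr

φ(wprwprrrpmrrrwpr) expands symbol-by-symbol to pmr rr wpr pmr rr wpr wpr wpr rr p wpr wpr wpr pmr rr wpr; joining the 16 pieces gives the next term.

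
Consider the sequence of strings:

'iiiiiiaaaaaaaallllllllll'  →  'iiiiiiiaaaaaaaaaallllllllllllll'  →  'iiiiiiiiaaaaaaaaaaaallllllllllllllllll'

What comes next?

iiiiiiiiiaaaaaaaaaaaaaallllllllllllllllllllll

Each string has the form i^{n+3} a^{2n+2} l^{4n-2}, where the shown terms are n = 3, 4, 5.
Setting n = 6 gives 9, 14, 22 characters in each block.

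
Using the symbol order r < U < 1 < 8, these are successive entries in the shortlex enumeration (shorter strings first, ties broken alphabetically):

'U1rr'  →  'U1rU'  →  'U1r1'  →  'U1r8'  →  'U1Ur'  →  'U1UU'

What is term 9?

Stepping forward 3 times from U1UU: U1UU → U1U1 → U1U8, then the target.

U11r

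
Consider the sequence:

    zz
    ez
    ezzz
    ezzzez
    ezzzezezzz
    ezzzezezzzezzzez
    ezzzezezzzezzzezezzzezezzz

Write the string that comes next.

ezzzezezzzezzzezezzzezezzzezzzezezzzezzzez

From term 3 onward, concatenate the last term with the second-to-last: ez·zz = ezzz, ezzz·ez = ezzzez, …
So term 8 is ezzzezezzzezzzezezzzezezzz·ezzzezezzzezzzez.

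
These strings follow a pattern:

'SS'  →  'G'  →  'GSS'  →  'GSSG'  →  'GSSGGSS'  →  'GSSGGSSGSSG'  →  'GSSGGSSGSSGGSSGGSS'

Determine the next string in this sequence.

GSSGGSSGSSGGSSGGSSGSSGGSSGSSG

This is a Fibonacci-style word recurrence s(k) = s(k−1)·s(k−2): e.g. G·SS = GSS.
Continuing: GSSGGSSGSSGGSSGGSS · GSSGGSSGSSG gives term 8.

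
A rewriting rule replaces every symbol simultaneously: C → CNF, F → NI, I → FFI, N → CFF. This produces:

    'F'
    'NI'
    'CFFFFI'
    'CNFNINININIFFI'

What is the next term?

Rewriting the 14 symbols of CNFNINININIFFI one by one yields CNF CFF NI CFF FFI CFF FFI CFF FFI CFF FFI NI NI FFI; concatenated:

CNFCFFNICFFFFICFFFFICFFFFICFFFFININIFFI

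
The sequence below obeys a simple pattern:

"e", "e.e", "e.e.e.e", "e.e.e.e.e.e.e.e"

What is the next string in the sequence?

e.e.e.e.e.e.e.e.e.e.e.e.e.e.e.e

Every step duplicates the string with '.' between the halves.
One more doubling of e.e.e.e.e.e.e.e gives the answer.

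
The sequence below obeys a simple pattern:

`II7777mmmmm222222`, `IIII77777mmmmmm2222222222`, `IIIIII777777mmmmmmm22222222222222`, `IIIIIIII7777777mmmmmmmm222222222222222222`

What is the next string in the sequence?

Term n consists of 2n-2 I's, followed by n+2 7's, followed by n+3 m's, followed by 4n-2 2's, where the shown terms are n = 2, 3, 4, 5.
Setting n = 6 gives 10, 8, 9, 22 characters in each block.

IIIIIIIIII77777777mmmmmmmmm2222222222222222222222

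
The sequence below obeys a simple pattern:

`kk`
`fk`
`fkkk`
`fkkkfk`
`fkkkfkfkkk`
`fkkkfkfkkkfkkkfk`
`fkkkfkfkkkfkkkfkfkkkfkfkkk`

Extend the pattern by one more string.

This is a Fibonacci-style word recurrence s(k) = s(k−1)·s(k−2): e.g. fk·kk = fkkk.
So term 8 is fkkkfkfkkkfkkkfkfkkkfkfkkk·fkkkfkfkkkfkkkfk.

fkkkfkfkkkfkkkfkfkkkfkfkkkfkkkfkfkkkfkkkfk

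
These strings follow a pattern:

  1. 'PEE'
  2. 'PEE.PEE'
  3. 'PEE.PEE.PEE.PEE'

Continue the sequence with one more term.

s(k+1) = s(k)·.·s(k) — each term doubles the last with '.' between the halves.
One more doubling of PEE.PEE.PEE.PEE gives the answer.

PEE.PEE.PEE.PEE.PEE.PEE.PEE.PEE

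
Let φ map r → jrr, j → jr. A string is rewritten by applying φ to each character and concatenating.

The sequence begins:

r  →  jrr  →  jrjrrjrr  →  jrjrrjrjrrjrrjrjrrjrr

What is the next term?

jrjrrjrjrrjrrjrjrrjrjrrjrrjrjrrjrrjrjrrjrjrrjrrjrjrrjrr

Replace each of the 21 characters of jrjrrjrjrrjrrjrjrrjrr in place — jr jrr jr jrr jrr jr jrr jr jrr jrr jr jrr jrr jr jrr jr jrr jrr jr jrr jrr — and concatenate.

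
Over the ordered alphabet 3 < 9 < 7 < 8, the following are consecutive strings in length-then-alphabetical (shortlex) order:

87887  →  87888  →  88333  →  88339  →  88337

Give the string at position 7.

Continuing the enumeration 2 steps past 88337: 88337 → 88338 → (answer).

88393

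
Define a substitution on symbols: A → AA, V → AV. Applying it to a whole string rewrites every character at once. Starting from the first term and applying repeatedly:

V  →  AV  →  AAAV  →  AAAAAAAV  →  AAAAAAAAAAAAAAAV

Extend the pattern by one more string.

Rewriting the 16 symbols of AAAAAAAAAAAAAAAV one by one yields AA AA AA AA AA AA AA AA AA AA AA AA AA AA AA AV; concatenated:

AAAAAAAAAAAAAAAAAAAAAAAAAAAAAAAV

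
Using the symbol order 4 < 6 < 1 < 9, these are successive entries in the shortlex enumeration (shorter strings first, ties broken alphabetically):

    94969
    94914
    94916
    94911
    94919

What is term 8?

94991

Stepping forward 3 times from 94919: 94919 → 94994 → 94996, then the target.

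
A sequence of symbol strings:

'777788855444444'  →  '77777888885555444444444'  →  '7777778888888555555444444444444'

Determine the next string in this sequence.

777777788888888855555555444444444444444

Term n consists of n+3 7's, followed by 2n+1 8's, followed by 2n 5's, followed by 3n+3 4's (n = 1, 2, …).
For the next term, n = 4, so the run lengths are 7, 9, 8, 15.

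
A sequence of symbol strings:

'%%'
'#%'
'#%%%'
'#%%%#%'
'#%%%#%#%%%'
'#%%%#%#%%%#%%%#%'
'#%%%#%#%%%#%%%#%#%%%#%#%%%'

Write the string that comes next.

This is a Fibonacci-style word recurrence s(k) = s(k−1)·s(k−2): e.g. #%·%% = #%%%.
Continuing: #%%%#%#%%%#%%%#%#%%%#%#%%% · #%%%#%#%%%#%%%#% gives term 8.

#%%%#%#%%%#%%%#%#%%%#%#%%%#%%%#%#%%%#%%%#%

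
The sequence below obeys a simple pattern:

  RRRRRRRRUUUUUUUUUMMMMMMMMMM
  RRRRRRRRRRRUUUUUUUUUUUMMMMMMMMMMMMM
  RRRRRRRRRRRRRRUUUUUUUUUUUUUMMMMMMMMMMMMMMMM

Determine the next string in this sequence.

Reading off run lengths: R runs 8, 11, 14; U runs 9, 11, 13; M runs 10, 13, 16 — each is linear in n, where the shown terms are n = 3, 4, 5.
Setting n = 6 gives 17, 15, 19 characters in each block.

RRRRRRRRRRRRRRRRRUUUUUUUUUUUUUUUMMMMMMMMMMMMMMMMMMM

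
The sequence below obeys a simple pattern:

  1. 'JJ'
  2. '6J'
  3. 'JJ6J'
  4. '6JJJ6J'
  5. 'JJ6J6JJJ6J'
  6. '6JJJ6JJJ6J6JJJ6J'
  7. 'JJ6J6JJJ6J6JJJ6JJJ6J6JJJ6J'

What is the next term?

6JJJ6JJJ6J6JJJ6JJJ6J6JJJ6J6JJJ6JJJ6J6JJJ6J

This is a Fibonacci-style word recurrence s(k) = s(k−2)·s(k−1): e.g. JJ·6J = JJ6J.
So term 8 is 6JJJ6JJJ6J6JJJ6J·JJ6J6JJJ6J6JJJ6JJJ6J6JJJ6J.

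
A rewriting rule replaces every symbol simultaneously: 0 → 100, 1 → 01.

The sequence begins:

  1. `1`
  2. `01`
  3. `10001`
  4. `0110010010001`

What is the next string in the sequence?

Rewriting the 13 symbols of 0110010010001 one by one yields 100 01 01 100 100 01 100 100 01 100 100 100 01; concatenated:

1000101100100011001000110010010001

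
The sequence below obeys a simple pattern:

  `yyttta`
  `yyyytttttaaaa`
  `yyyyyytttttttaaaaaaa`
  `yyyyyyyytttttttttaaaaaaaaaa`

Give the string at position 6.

yyyyyyyyyyyytttttttttttttaaaaaaaaaaaaaaaa

Term n consists of 2n y's, followed by 2n+1 t's, followed by 3n-2 a's (n = 1, 2, …).
At n = 6 the blocks have lengths 12, 13, 16.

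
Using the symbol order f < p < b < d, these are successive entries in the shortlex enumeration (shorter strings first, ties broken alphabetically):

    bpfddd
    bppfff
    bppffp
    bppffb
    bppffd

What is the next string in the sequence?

Find the rightmost character of bppffd below d, bump it to the next letter, and reset everything to its right to f.

bppfpf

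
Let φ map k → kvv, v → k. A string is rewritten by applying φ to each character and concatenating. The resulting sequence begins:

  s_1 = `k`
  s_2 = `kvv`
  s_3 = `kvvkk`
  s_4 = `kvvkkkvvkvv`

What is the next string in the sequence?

kvvkkkvvkvvkvvkkkvvkk

Rewriting each symbol of kvvkkkvvkvv: k→kvv, v→k, v→k, k→kvv, k→kvv, k→kvv, v→k, v→k, k→kvv, v→k, v→k, which concatenates to kvv k k kvv kvv kvv k k kvv k k.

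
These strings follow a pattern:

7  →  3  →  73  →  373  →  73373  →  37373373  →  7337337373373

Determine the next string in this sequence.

From term 3 onward, concatenate the second-to-last term with the last: 7·3 = 73, 3·73 = 373, …
Continuing: 37373373 · 7337337373373 gives term 8.

373733737337337373373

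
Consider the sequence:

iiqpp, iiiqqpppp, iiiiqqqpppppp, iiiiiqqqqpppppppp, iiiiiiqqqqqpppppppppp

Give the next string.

The n-th term is n+1 i's then n q's then 2n p's (n = 1, 2, …).
Setting n = 6 gives 7, 6, 12 characters in each block.

iiiiiiiqqqqqqpppppppppppp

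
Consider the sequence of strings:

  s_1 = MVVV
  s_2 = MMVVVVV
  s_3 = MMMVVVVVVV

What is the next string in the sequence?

Reading off run lengths: M runs 1, 2, 3; V runs 3, 5, 7 — each is linear in n (n = 1, 2, …).
Setting n = 4 gives 4, 9 characters in each block.

MMMMVVVVVVVVV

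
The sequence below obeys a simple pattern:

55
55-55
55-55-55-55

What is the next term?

Every step duplicates the string with '-' between the halves.
One more doubling of 55-55-55-55 gives the answer.

55-55-55-55-55-55-55-55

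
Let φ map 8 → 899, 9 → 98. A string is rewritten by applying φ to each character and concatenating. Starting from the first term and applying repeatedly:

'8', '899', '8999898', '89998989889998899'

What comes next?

Rewriting the 17 symbols of 89998989889998899 one by one yields 899 98 98 98 899 98 899 98 899 899 98 98 98 899 899 98 98; concatenated:

89998989889998899988998999898988998999898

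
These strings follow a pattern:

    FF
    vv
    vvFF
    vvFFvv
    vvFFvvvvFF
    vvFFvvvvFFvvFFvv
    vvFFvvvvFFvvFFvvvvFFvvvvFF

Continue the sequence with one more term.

Each term (from the third on) is the previous term followed by the one before it: term 3 = vv·FF = vvFF.
The next term joins vvFFvvvvFFvvFFvvvvFFvvvvFF and vvFFvvvvFFvvFFvv.

vvFFvvvvFFvvFFvvvvFFvvvvFFvvFFvvvvFFvvFFvv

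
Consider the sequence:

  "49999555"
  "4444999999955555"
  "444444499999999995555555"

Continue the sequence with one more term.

44444444449999999999999555555555

The n-th term is 3n-2 4's then 3n+1 9's then 2n+1 5's (n = 1, 2, …).
At n = 4 the blocks have lengths 10, 13, 9.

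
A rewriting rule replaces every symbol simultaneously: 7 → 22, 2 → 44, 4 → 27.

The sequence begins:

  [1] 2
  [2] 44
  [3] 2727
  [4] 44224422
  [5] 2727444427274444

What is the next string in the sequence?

44224422272727274422442227272727

φ(2727444427274444) expands symbol-by-symbol to 44 22 44 22 27 27 27 27 44 22 44 22 27 27 27 27; joining the 16 pieces gives the next term.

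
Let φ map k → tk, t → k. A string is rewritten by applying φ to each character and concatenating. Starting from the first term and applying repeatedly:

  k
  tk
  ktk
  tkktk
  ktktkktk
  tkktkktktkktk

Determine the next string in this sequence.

φ(tkktkktktkktk) expands symbol-by-symbol to k tk tk k tk tk k tk k tk tk k tk; joining the 13 pieces gives the next term.

ktktkktktkktkktktkktk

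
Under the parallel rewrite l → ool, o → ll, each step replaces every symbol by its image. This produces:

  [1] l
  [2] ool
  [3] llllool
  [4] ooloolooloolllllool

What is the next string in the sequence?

Applying the rule to each of the 19 symbols of ooloolooloolllllool gives the pieces ll ll ool ll ll ool ll ll ool ll ll ool ool ool ool ool ll ll ool, which concatenate to the answer.

lllloollllloollllloollllloolooloolooloolllllool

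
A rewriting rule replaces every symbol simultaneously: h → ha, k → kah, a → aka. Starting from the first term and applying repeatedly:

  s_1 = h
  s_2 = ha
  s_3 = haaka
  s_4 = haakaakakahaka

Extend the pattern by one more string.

Replace each of the 14 characters of haakaakakahaka in place — ha aka aka kah aka aka kah aka kah aka ha aka kah aka — and concatenate.

haakaakakahakaakakahakakahakahaakakahaka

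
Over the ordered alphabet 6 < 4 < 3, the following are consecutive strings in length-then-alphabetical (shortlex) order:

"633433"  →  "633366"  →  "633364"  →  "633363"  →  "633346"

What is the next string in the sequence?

633344

Treat 633346 as a base-3 numeral over the given alphabet and add one, carrying through any trailing 3's.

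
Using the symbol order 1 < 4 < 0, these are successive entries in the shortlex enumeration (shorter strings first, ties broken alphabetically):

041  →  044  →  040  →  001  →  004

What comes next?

000

Find the rightmost character of 004 below 0, bump it to the next letter, and reset everything to its right to 1.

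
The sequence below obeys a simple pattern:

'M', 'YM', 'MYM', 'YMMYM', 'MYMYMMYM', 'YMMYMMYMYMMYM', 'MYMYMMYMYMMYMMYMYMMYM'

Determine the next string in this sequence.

This is a Fibonacci-style word recurrence s(k) = s(k−2)·s(k−1): e.g. M·YM = MYM.
Continuing: YMMYMMYMYMMYM · MYMYMMYMYMMYMMYMYMMYM gives term 8.

YMMYMMYMYMMYMMYMYMMYMYMMYMMYMYMMYM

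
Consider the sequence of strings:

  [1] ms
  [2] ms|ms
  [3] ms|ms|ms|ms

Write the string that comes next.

ms|ms|ms|ms|ms|ms|ms|ms

s(k+1) = s(k)·|·s(k) — each term doubles the last with '|' between the halves.
So the next term is two copies of ms|ms|ms|ms with '|' between the halves.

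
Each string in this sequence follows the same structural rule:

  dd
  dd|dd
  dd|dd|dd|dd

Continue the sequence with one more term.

s(k+1) = s(k)·|·s(k) — each term doubles the last with '|' between the halves.
Doubling dd|dd|dd|dd with '|' between the halves:

dd|dd|dd|dd|dd|dd|dd|dd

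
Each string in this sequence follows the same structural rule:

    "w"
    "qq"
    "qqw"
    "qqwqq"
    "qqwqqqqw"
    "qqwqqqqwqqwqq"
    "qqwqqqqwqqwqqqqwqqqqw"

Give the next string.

qqwqqqqwqqwqqqqwqqqqwqqwqqqqwqqwqq

This is a Fibonacci-style word recurrence s(k) = s(k−1)·s(k−2): e.g. qq·w = qqw.
Continuing: qqwqqqqwqqwqqqqwqqqqw · qqwqqqqwqqwqq gives term 8.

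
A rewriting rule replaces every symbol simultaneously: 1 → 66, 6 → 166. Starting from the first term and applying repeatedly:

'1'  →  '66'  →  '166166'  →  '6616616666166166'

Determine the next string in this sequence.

φ(6616616666166166) expands symbol-by-symbol to 166 166 66 166 166 66 166 166 166 166 66 166 166 66 166 166; joining the 16 pieces gives the next term.

16616666166166661661661661666616616666166166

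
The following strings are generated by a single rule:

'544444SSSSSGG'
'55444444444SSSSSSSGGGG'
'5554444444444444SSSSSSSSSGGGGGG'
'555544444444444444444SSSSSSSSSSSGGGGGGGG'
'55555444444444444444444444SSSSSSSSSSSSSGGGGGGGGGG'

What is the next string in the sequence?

5555554444444444444444444444444SSSSSSSSSSSSSSSGGGGGGGGGGGG

Each string has the form 5^{n} 4^{4n+1} S^{2n+3} G^{2n} (n = 1, 2, …).
At n = 6 the blocks have lengths 6, 25, 15, 12.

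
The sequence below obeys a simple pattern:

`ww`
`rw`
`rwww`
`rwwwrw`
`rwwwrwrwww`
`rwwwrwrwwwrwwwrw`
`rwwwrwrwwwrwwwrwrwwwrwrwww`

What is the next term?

rwwwrwrwwwrwwwrwrwwwrwrwwwrwwwrwrwwwrwwwrw

From term 3 onward, concatenate the last term with the second-to-last: rw·ww = rwww, rwww·rw = rwwwrw, …
The next term joins rwwwrwrwwwrwwwrwrwwwrwrwww and rwwwrwrwwwrwwwrw.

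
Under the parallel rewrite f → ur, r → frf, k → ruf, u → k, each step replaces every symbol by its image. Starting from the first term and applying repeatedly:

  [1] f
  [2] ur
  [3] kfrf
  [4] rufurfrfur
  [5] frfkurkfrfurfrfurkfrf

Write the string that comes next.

φ(frfkurkfrfurfrfurkfrf) expands symbol-by-symbol to ur frf ur ruf k frf ruf ur frf ur k frf ur frf ur k frf ruf ur frf ur; joining the 21 pieces gives the next term.

urfrfurrufkfrfrufurfrfurkfrfurfrfurkfrfrufurfrfur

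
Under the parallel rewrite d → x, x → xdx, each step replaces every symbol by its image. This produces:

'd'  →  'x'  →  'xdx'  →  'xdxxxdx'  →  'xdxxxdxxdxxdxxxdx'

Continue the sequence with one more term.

φ(xdxxxdxxdxxdxxxdx) expands symbol-by-symbol to xdx x xdx xdx xdx x xdx xdx x xdx xdx x xdx xdx xdx x xdx; joining the 17 pieces gives the next term.

xdxxxdxxdxxdxxxdxxdxxxdxxdxxxdxxdxxdxxxdx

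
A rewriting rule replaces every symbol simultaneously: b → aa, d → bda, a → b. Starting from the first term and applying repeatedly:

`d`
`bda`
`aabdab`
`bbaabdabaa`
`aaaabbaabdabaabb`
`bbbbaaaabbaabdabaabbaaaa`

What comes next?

aaaaaaaabbbbaaaabbaabdabaabbaaaabbbb

Applying the rule to each of the 24 symbols of bbbbaaaabbaabdabaabbaaaa gives the pieces aa aa aa aa b b b b aa aa b b aa bda b aa b b aa aa b b b b, which concatenate to the answer.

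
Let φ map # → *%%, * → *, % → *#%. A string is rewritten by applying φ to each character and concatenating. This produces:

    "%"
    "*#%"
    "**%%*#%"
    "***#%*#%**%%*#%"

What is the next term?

Applying the rule to each of the 15 symbols of ***#%*#%**%%*#% gives the pieces * * * *%% *#% * *%% *#% * * *#% *#% * *%% *#%, which concatenate to the answer.

****%%*#%**%%*#%***#%*#%**%%*#%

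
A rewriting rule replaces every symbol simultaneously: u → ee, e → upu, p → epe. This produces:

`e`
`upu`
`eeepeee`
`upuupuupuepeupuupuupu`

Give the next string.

eeepeeeeeepeeeeeepeeeupuepeupueeepeeeeeepeeeeeepeee

Applying the rule to each of the 21 symbols of upuupuupuepeupuupuupu gives the pieces ee epe ee ee epe ee ee epe ee upu epe upu ee epe ee ee epe ee ee epe ee, which concatenate to the answer.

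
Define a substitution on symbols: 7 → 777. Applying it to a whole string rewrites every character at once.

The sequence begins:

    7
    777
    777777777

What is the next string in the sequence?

777777777777777777777777777

Rewriting each symbol of 777777777: 7→777, 7→777, 7→777, 7→777, 7→777, 7→777, 7→777, 7→777, 7→777, which concatenates to 777 777 777 777 777 777 777 777 777.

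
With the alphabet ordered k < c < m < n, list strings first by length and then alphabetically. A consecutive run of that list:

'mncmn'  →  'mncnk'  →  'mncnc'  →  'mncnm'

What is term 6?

Continuing the enumeration 2 steps past mncnm: mncnm → mncnn → (answer).

mnmkk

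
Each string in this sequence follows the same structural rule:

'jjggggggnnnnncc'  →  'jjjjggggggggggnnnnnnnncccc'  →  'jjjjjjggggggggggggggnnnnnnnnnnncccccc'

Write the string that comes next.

Each string has the form j^{2n} g^{4n+2} n^{3n+2} c^{2n} (n = 1, 2, …).
For the next term, n = 4, so the run lengths are 8, 18, 14, 8.

jjjjjjjjggggggggggggggggggnnnnnnnnnnnnnncccccccc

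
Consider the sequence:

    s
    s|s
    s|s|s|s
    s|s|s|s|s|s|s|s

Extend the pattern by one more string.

s(k+1) = s(k)·|·s(k) — each term doubles the last with '|' between the halves.
One more doubling of s|s|s|s|s|s|s|s gives the answer.

s|s|s|s|s|s|s|s|s|s|s|s|s|s|s|s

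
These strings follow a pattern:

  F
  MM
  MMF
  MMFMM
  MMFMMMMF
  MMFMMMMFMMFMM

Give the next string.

MMFMMMMFMMFMMMMFMMMMF

Each term (from the third on) is the previous term followed by the one before it: term 3 = MM·F = MMF.
So term 7 is MMFMMMMFMMFMM·MMFMMMMF.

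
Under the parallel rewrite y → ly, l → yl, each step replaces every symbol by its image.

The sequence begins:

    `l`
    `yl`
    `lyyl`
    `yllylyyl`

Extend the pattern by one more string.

Expanding yllylyyl: y→ly, l→yl, l→yl, y→ly, l→yl, y→ly, y→ly, l→yl. Concatenated: ly yl yl ly yl ly ly yl.

lyylyllyyllylyyl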